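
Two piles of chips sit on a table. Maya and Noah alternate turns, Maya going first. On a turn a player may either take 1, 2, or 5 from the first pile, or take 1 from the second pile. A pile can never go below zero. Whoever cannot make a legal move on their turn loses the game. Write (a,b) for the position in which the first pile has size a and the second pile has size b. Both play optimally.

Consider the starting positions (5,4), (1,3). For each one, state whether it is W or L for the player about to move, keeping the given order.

Work bottom-up. With no move the player to move loses. Otherwise the position is W if at least one move leads to an L position for the opponent, and L if every move leads to a W.
No move ever increases a pile, so every position that can arise here has a ≤ 5 and b ≤ 4; it is enough to label the cells with 0 ≤ a ≤ 5 and 0 ≤ b ≤ 4.
Every move lowers a or b (never raises either), so fill the grid row by row in increasing a, and left to right within a row: each cell's successors are then already labelled.
      b=0  b=1  b=2  b=3  b=4
a=0:    L    W    L    W    L
a=1:    W    L    W    L    W
a=2:    W    W    W    W    W
a=3:    L    W    L    W    L
a=4:    W    L    W    L    W
a=5:    W    W    W    W    W
Cells with no legal move (terminal, hence L): (0,0).
The remaining L cells, each justified by listing all of its moves:
(0,2): →(0,1)(W) only, which is W, so L
(0,4): →(0,3)(W) only, which is W, so L
(1,1): →(0,1)(W), (1,0)(W) — all W, so L
(1,3): →(0,3)(W), (1,2)(W) — all W, so L
(3,0): →(2,0)(W), (1,0)(W) — all W, so L
(3,2): →(2,2)(W), (1,2)(W), (3,1)(W) — all W, so L
(3,4): →(2,4)(W), (1,4)(W), (3,3)(W) — all W, so L
(4,1): →(3,1)(W), (2,1)(W), (4,0)(W) — all W, so L
(4,3): →(3,3)(W), (2,3)(W), (4,2)(W) — all W, so L
Every other cell has at least one move into one of the L cells above, so it is W.
(5,4): the move to (3,4) reaches an L cell, so W
(1,3): one of the L cells justified above, so L

(5,4): W, (1,3): L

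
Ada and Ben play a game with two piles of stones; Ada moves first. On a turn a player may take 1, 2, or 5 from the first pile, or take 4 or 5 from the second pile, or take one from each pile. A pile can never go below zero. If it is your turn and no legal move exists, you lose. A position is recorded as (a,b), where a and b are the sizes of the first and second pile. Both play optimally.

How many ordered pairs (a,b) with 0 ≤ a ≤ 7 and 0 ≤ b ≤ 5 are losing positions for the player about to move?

Use the standard recursion: the mover loses at a terminal position; elsewhere, the mover wins exactly when some move hands the opponent an L position.
Every move lowers a or b (never raises either), so fill the grid row by row in increasing a, and left to right within a row: each cell's successors are then already labelled.
      b=0  b=1  b=2  b=3  b=4  b=5
a=0:    L    L    L    L    W    W
a=1:    W    W    W    W    W    L
a=2:    W    W    W    W    L    W
a=3:    L    L    L    L    W    W
a=4:    W    W    W    W    W    L
a=5:    W    W    W    W    L    W
a=6:    L    L    L    L    W    W
a=7:    W    W    W    W    W    L
Cells with no legal move (terminal, hence L): (0,0), (0,1), (0,2), (0,3).
The remaining L cells, each justified by listing all of its moves:
(1,5): moves to (0,5)(W), (1,1)(W), (1,0)(W), (0,4)(W); every one is W ⇒ L
(2,4): moves to (1,4)(W), (0,4)(W), (2,0)(W), (1,3)(W); every one is W ⇒ L
(3,0): moves to (2,0)(W), (1,0)(W); every one is W ⇒ L
(3,1): moves to (2,1)(W), (1,1)(W), (2,0)(W); every one is W ⇒ L
(3,2): moves to (2,2)(W), (1,2)(W), (2,1)(W); every one is W ⇒ L
(3,3): moves to (2,3)(W), (1,3)(W), (2,2)(W); every one is W ⇒ L
(4,5): moves to (3,5)(W), (2,5)(W), (4,1)(W), (4,0)(W), (3,4)(W); every one is W ⇒ L
(5,4): moves to (4,4)(W), (3,4)(W), (0,4)(W), (5,0)(W), (4,3)(W); every one is W ⇒ L
(6,0): moves to (5,0)(W), (4,0)(W), (1,0)(W); every one is W ⇒ L
(6,1): moves to (5,1)(W), (4,1)(W), (1,1)(W), (5,0)(W); every one is W ⇒ L
(6,2): moves to (5,2)(W), (4,2)(W), (1,2)(W), (5,1)(W); every one is W ⇒ L
(6,3): moves to (5,3)(W), (4,3)(W), (1,3)(W), (5,2)(W); every one is W ⇒ L
(7,5): moves to (6,5)(W), (5,5)(W), (2,5)(W), (7,1)(W), (7,0)(W), (6,4)(W); every one is W ⇒ L
Every other cell has at least one move into one of the L cells above, so it is W.
L cells per row: a=0: 4, a=1: 1, a=2: 1, a=3: 4, a=4: 1, a=5: 1, a=6: 4, a=7: 1; total 17.

17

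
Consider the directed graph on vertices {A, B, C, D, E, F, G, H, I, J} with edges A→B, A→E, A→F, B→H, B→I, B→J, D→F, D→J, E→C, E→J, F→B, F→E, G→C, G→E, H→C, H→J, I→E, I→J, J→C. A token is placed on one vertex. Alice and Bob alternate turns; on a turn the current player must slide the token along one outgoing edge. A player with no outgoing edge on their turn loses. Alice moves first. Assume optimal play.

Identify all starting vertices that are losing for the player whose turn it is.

Build the W/L table. Terminal = L. A non-terminal position is W if it has a move to some L; otherwise it is L.
Every edge goes from a vertex to one that appears earlier in the order C, J, E, G, I, H, B, F, A, D, so processing vertices in that order labels each vertex after all of its successors.
C: no outgoing edge → L
J: reaches L-position C → W
E: reaches L-position C → W
G: reaches L-position C → W
I: only reaches E(W), J(W), all W → L
H: reaches L-position C → W
B: reaches L-position I → W
F: only reaches B(W), E(W), all W → L
A: reaches L-position F → W
D: reaches L-position F → W
Reading off the rows marked L gives the requested list; there are 3 such vertices.

C, F, I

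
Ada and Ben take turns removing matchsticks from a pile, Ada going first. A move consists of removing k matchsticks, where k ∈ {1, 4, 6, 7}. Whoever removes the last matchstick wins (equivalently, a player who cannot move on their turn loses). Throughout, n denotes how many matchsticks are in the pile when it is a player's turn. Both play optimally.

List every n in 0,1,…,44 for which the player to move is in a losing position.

Compute win/loss labels from the base case upward. A position with no move is L. Any other position is W if it can reach an L in one move, else L.
n=0: no move → L
n=1: W (go to 0, an L position)
n=2: L (sole option 1(W) is W)
n=3: W (go to 2, an L position)
n=4: W (go to 0, an L position)
n=5: L (options 4(W), 1(W) are all W)
n=6: W (go to 5, an L position)
n=7: W (go to 0, an L position)
n=8: W (go to 2, an L position)
n=9: W (go to 5, an L position)
n=10: L (options 9(W), 6(W), 4(W), 3(W) are all W)
n=11: W (go to 10, an L position)
n=12: W (go to 5, an L position)
n=13: L (options 12(W), 9(W), 7(W), 6(W) are all W)
n=14: W (go to 13, an L position)
n=15: L (options 14(W), 11(W), 9(W), 8(W) are all W)
n=16: W (go to 15, an L position)
n=17: W (go to 13, an L position)
n=18: L (options 17(W), 14(W), 12(W), 11(W) are all W)
n=19: W (go to 18, an L position)
n=20: W (go to 13, an L position)
n=21: W (go to 15, an L position)
n=22: W (go to 18, an L position)
n=23: L (options 22(W), 19(W), 17(W), 16(W) are all W)
n=24: W (go to 23, an L position)
n=25: W (go to 18, an L position)
n=26: L (options 25(W), 22(W), 20(W), 19(W) are all W)
n=27: W (go to 26, an L position)
n=28: L (options 27(W), 24(W), 22(W), 21(W) are all W)
n=29: W (go to 28, an L position)
n=30: W (go to 26, an L position)
n=31: L (options 30(W), 27(W), 25(W), 24(W) are all W)
n=32: W (go to 31, an L position)
n=33: W (go to 26, an L position)
n=34: W (go to 28, an L position)
n=35: W (go to 31, an L position)
n=36: L (options 35(W), 32(W), 30(W), 29(W) are all W)
n=37: W (go to 36, an L position)
n=38: W (go to 31, an L position)
n=39: L (options 38(W), 35(W), 33(W), 32(W) are all W)
n=40: W (go to 39, an L position)
n=41: L (options 40(W), 37(W), 35(W), 34(W) are all W)
n=42: W (go to 41, an L position)
n=43: W (go to 39, an L position)
n=44: L (options 43(W), 40(W), 38(W), 37(W) are all W)
Reading off the rows marked L gives the requested list; there are 15 such values of n.

0, 2, 5, 10, 13, 15, 18, 23, 26, 28, 31, 36, 39, 41, 44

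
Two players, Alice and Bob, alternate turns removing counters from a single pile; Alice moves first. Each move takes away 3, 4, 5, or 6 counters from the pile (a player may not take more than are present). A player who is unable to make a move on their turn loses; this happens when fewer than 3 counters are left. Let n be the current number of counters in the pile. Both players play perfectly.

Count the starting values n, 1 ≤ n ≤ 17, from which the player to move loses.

5

Positions with no move are L. A position that does have a move is losing for the player to move precisely when every available move leads to a winning position for the opponent. Fill in the labels:
n=0: no move → L
n=1: no move → L
n=2: no move → L
n=3: W (go to 0, an L position)
n=4: W (go to 1, an L position)
n=5: W (go to 2, an L position)
n=6: W (go to 2, an L position)
n=7: W (go to 2, an L position)
n=8: W (go to 2, an L position)
n=9: L (options 6(W), 5(W), 4(W), 3(W) are all W)
n=10: L (options 7(W), 6(W), 5(W), 4(W) are all W)
n=11: L (options 8(W), 7(W), 6(W), 5(W) are all W)
n=12: W (go to 9, an L position)
n=13: W (go to 10, an L position)
n=14: W (go to 11, an L position)
n=15: W (go to 11, an L position)
n=16: W (go to 11, an L position)
n=17: W (go to 11, an L position)
L entries with 1 ≤ n ≤ 17 (n=0 is outside the asked range and is not counted): n = 1, 2, 9, 10, 11; that makes 5.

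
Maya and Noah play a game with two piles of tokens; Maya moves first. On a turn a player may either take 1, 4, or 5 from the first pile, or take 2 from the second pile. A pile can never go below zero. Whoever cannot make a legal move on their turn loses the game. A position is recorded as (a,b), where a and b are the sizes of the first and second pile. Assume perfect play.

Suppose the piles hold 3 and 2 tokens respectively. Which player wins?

Noah wins.

Build the W/L table. Terminal = L. A non-terminal position is W if it has a move to some L; otherwise it is L.
No move ever increases a pile, so every position that can arise here has a ≤ 3 and b ≤ 2; it is enough to label the cells with 0 ≤ a ≤ 3 and 0 ≤ b ≤ 2.
Every move lowers a or b (never raises either), so fill the grid row by row in increasing a, and left to right within a row: each cell's successors are then already labelled.
      b=0  b=1  b=2
a=0:    L    L    W
a=1:    W    W    L
a=2:    L    L    W
a=3:    W    W    L
Cells with no legal move (terminal, hence L): (0,0), (0,1).
The remaining L cells, each justified by listing all of its moves:
(1,2): L (options (0,2)(W), (1,0)(W) are all W)
(2,0): L (sole option (1,0)(W) is W)
(2,1): L (sole option (1,1)(W) is W)
(3,2): L (options (2,2)(W), (3,0)(W) are all W)
Every other cell has at least one move into one of the L cells above, so it is W.
Every move from (3,2) reaches a W position, so the mover loses.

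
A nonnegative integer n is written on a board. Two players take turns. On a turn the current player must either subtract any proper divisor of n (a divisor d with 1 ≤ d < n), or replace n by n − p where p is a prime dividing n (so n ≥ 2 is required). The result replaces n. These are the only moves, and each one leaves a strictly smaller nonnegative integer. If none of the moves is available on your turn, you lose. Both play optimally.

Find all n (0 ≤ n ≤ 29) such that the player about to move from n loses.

0, 1, 4, 9, 14, 20, 26

Use the standard recursion: the mover loses at a terminal position; elsewhere, the mover wins exactly when some move hands the opponent an L position.
n=0: no move → L
n=1: no move → L
n=2: reaches L-position 0 → W
n=3: reaches L-position 0 → W
n=4: only reaches 2(W), 3(W), all W → L
n=5: reaches L-position 0 → W
n=6: reaches L-position 4 → W
n=7: reaches L-position 0 → W
n=8: reaches L-position 4 → W
n=9: only reaches 6(W), 8(W), all W → L
n=10: reaches L-position 9 → W
n=11: reaches L-position 0 → W
n=12: reaches L-position 9 → W
n=13: reaches L-position 0 → W
n=14: only reaches 7(W), 12(W), 13(W), all W → L
n=15: reaches L-position 14 → W
n=16: reaches L-position 14 → W
n=17: reaches L-position 0 → W
n=18: reaches L-position 9 → W
n=19: reaches L-position 0 → W
n=20: only reaches 10(W), 15(W), 16(W), 18(W), 19(W), all W → L
n=21: reaches L-position 14 → W
n=22: reaches L-position 20 → W
n=23: reaches L-position 0 → W
n=24: reaches L-position 20 → W
n=25: reaches L-position 20 → W
n=26: only reaches 13(W), 24(W), 25(W), all W → L
n=27: reaches L-position 26 → W
n=28: reaches L-position 14 → W
n=29: reaches L-position 0 → W
Reading off the rows marked L gives the requested list; there are 7 such values of n.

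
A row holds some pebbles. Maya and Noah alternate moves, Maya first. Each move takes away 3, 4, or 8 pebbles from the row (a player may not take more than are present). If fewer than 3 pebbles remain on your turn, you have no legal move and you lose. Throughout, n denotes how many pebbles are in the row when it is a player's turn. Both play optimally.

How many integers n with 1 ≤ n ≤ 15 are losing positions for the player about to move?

Build the W/L table. Terminal = L. A non-terminal position is W if it has a move to some L; otherwise it is L.
n=0: no move → L
n=1: no move → L
n=2: no move → L
n=3: W (go to 0, an L position)
n=4: W (go to 1, an L position)
n=5: W (go to 2, an L position)
n=6: W (go to 2, an L position)
n=7: L (options 4(W), 3(W) are all W)
n=8: W (go to 0, an L position)
n=9: W (go to 1, an L position)
n=10: W (go to 7, an L position)
n=11: W (go to 7, an L position)
n=12: L (options 9(W), 8(W), 4(W) are all W)
n=13: L (options 10(W), 9(W), 5(W) are all W)
n=14: L (options 11(W), 10(W), 6(W) are all W)
n=15: W (go to 12, an L position)
L entries with 1 ≤ n ≤ 15 (n=0 is outside the asked range and is not counted): n = 1, 2, 7, 12, 13, 14; that makes 6.

6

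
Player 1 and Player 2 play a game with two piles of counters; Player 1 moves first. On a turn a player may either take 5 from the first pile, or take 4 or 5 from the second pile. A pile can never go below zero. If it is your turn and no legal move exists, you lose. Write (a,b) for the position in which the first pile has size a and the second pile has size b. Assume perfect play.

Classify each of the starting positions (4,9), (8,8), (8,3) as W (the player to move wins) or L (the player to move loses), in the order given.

(4,9): L, (8,8): W, (8,3): W

Compute win/loss labels from the base case upward. A position with no move is L. Any other position is W if it can reach an L in one move, else L.
No move ever increases a pile, so every position that can arise here has a ≤ 8 and b ≤ 9; it is enough to label the cells with 0 ≤ a ≤ 8 and 0 ≤ b ≤ 9.
Every move lowers a or b (never raises either), so fill the grid row by row in increasing a, and left to right within a row: each cell's successors are then already labelled.
      b=0  b=1  b=2  b=3  b=4  b=5  b=6  b=7  b=8  b=9
a=0:    L    L    L    L    W    W    W    W    W    L
a=1:    L    L    L    L    W    W    W    W    W    L
a=2:    L    L    L    L    W    W    W    W    W    L
a=3:    L    L    L    L    W    W    W    W    W    L
a=4:    L    L    L    L    W    W    W    W    W    L
a=5:    W    W    W    W    L    L    L    L    W    W
a=6:    W    W    W    W    L    L    L    L    W    W
a=7:    W    W    W    W    L    L    L    L    W    W
a=8:    W    W    W    W    L    L    L    L    W    W
Cells with no legal move (terminal, hence L): (0,0), (0,1), (0,2), (0,3), (1,0), (1,1), (1,2), (1,3), (2,0), (2,1), (2,2), (2,3), (3,0), (3,1), (3,2), (3,3), (4,0), (4,1), (4,2), (4,3).
The remaining L cells, each justified by listing all of its moves:
(0,9): L (options (0,5)(W), (0,4)(W) are all W)
(1,9): L (options (1,5)(W), (1,4)(W) are all W)
(2,9): L (options (2,5)(W), (2,4)(W) are all W)
(3,9): L (options (3,5)(W), (3,4)(W) are all W)
(4,9): L (options (4,5)(W), (4,4)(W) are all W)
(5,4): L (options (0,4)(W), (5,0)(W) are all W)
(5,5): L (options (0,5)(W), (5,1)(W), (5,0)(W) are all W)
(5,6): L (options (0,6)(W), (5,2)(W), (5,1)(W) are all W)
(5,7): L (options (0,7)(W), (5,3)(W), (5,2)(W) are all W)
(6,4): L (options (1,4)(W), (6,0)(W) are all W)
(6,5): L (options (1,5)(W), (6,1)(W), (6,0)(W) are all W)
(6,6): L (options (1,6)(W), (6,2)(W), (6,1)(W) are all W)
(6,7): L (options (1,7)(W), (6,3)(W), (6,2)(W) are all W)
(7,4): L (options (2,4)(W), (7,0)(W) are all W)
(7,5): L (options (2,5)(W), (7,1)(W), (7,0)(W) are all W)
(7,6): L (options (2,6)(W), (7,2)(W), (7,1)(W) are all W)
(7,7): L (options (2,7)(W), (7,3)(W), (7,2)(W) are all W)
(8,4): L (options (3,4)(W), (8,0)(W) are all W)
(8,5): L (options (3,5)(W), (8,1)(W), (8,0)(W) are all W)
(8,6): L (options (3,6)(W), (8,2)(W), (8,1)(W) are all W)
(8,7): L (options (3,7)(W), (8,3)(W), (8,2)(W) are all W)
Every other cell has at least one move into one of the L cells above, so it is W.
(4,9): one of the L cells justified above, so L
(8,8): the move to (8,4) reaches an L cell, so W
(8,3): the move to (3,3) reaches an L cell, so W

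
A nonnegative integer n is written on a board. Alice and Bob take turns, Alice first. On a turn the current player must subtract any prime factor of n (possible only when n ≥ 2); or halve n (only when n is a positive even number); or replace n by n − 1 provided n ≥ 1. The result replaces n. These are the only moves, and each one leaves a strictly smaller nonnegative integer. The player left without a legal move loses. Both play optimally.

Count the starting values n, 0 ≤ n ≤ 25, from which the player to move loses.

6

Build the W/L table. Terminal = L. A non-terminal position is W if it has a move to some L; otherwise it is L.
n=0: no move → L
n=1: →0(L), so W
n=2: →0(L), so W
n=3: →0(L), so W
n=4: →2(W), 3(W) — all W, so L
n=5: →0(L), so W
n=6: →4(L), so W
n=7: →0(L), so W
n=8: →4(L), so W
n=9: →6(W), 8(W) — all W, so L
n=10: →9(L), so W
n=11: →0(L), so W
n=12: →9(L), so W
n=13: →0(L), so W
n=14: →7(W), 12(W), 13(W) — all W, so L
n=15: →14(L), so W
n=16: →14(L), so W
n=17: →0(L), so W
n=18: →9(L), so W
n=19: →0(L), so W
n=20: →10(W), 15(W), 18(W), 19(W) — all W, so L
n=21: →14(L), so W
n=22: →20(L), so W
n=23: →0(L), so W
n=24: →12(W), 21(W), 22(W), 23(W) — all W, so L
n=25: →20(L), so W
L entries with 0 ≤ n ≤ 25: n = 0, 4, 9, 14, 20, 24; that makes 6.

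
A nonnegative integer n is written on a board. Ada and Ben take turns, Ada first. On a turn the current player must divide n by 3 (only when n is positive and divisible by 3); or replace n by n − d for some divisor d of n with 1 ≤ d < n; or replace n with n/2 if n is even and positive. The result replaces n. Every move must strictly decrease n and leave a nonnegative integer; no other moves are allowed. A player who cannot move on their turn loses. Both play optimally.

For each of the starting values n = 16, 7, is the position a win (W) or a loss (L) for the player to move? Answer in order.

16: W, 7: L

Build the W/L table. Terminal = L. A non-terminal position is W if it has a move to some L; otherwise it is L.
n=0: no move → L
n=1: no move → L
n=2: →1(L), so W
n=3: →1(L), so W
n=4: →2(W), 3(W) — all W, so L
n=5: →4(L), so W
n=6: →4(L), so W
n=7: →6(W) only, which is W, so L
n=8: →4(L), so W
n=9: →3(W), 6(W), 8(W) — all W, so L
n=10: →9(L), so W
n=11: →10(W) only, which is W, so L
n=12: →4(L), so W
n=13: →12(W) only, which is W, so L
n=14: →7(L), so W
n=15: →5(W), 10(W), 12(W), 14(W) — all W, so L
n=16: →15(L), so W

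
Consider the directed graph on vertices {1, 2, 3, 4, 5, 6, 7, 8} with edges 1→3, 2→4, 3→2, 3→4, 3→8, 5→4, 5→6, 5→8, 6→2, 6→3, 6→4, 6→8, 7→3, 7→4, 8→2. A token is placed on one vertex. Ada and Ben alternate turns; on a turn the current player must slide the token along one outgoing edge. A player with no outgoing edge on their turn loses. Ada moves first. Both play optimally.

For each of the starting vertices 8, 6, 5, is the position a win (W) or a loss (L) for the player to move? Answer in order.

8: L, 6: W, 5: W

Label each position W (a win for the player to move) or L (a loss). A position with no legal move is L; any other position is W exactly when some move reaches an L, and L when every move reaches a W.
Every edge goes from a vertex to one that appears earlier in the order 4, 2, 8, 3, 7, 6, 1, 5, so processing vertices in that order labels each vertex after all of its successors.
4: no outgoing edge → L
2: reaches L-position 4 → W
8: only reaches 2(W), which is W → L
3: reaches L-position 8 → W
7: reaches L-position 4 → W
6: reaches L-position 8 → W
1: only reaches 3(W), which is W → L
5: reaches L-position 8 → W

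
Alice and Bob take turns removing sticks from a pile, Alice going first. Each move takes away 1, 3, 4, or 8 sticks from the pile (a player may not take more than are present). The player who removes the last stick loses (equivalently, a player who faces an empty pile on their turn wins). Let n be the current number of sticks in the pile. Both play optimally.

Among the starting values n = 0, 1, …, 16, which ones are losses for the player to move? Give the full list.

1, 3, 8, 10, 15

Compute win/loss labels from the base case upward. A position with no move is W. Any other position is W if it can reach an L in one move, else L.
n=0: no move; the opponent has just taken the last stick and therefore loses → W
n=1: the only move is to 0(W), a W ⇒ L
n=2: can move to 1, which is L ⇒ W
n=3: moves to 2(W), 0(W); every one is W ⇒ L
n=4: can move to 3, which is L ⇒ W
n=5: can move to 1, which is L ⇒ W
n=6: can move to 3, which is L ⇒ W
n=7: can move to 3, which is L ⇒ W
n=8: moves to 7(W), 5(W), 4(W), 0(W); every one is W ⇒ L
n=9: can move to 8, which is L ⇒ W
n=10: moves to 9(W), 7(W), 6(W), 2(W); every one is W ⇒ L
n=11: can move to 10, which is L ⇒ W
n=12: can move to 8, which is L ⇒ W
n=13: can move to 10, which is L ⇒ W
n=14: can move to 10, which is L ⇒ W
n=15: moves to 14(W), 12(W), 11(W), 7(W); every one is W ⇒ L
n=16: can move to 15, which is L ⇒ W
Reading off the rows marked L gives the requested list; there are 5 such values of n.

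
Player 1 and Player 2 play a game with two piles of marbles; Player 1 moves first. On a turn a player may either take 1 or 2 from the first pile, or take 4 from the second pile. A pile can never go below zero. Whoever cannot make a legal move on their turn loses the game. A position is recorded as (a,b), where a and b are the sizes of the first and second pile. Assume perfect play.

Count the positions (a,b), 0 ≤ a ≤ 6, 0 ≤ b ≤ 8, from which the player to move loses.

23

Label each position W (a win for the player to move) or L (a loss). A position with no legal move is L; any other position is W exactly when some move reaches an L, and L when every move reaches a W.
Every move lowers a or b (never raises either), so fill the grid row by row in increasing a, and left to right within a row: each cell's successors are then already labelled.
      b=0  b=1  b=2  b=3  b=4  b=5  b=6  b=7  b=8
a=0:    L    L    L    L    W    W    W    W    L
a=1:    W    W    W    W    L    L    L    L    W
a=2:    W    W    W    W    W    W    W    W    W
a=3:    L    L    L    L    W    W    W    W    L
a=4:    W    W    W    W    L    L    L    L    W
a=5:    W    W    W    W    W    W    W    W    W
a=6:    L    L    L    L    W    W    W    W    L
Cells with no legal move (terminal, hence L): (0,0), (0,1), (0,2), (0,3).
The remaining L cells, each justified by listing all of its moves:
(0,8): →(0,4)(W) only, which is W, so L
(1,4): →(0,4)(W), (1,0)(W) — all W, so L
(1,5): →(0,5)(W), (1,1)(W) — all W, so L
(1,6): →(0,6)(W), (1,2)(W) — all W, so L
(1,7): →(0,7)(W), (1,3)(W) — all W, so L
(3,0): →(2,0)(W), (1,0)(W) — all W, so L
(3,1): →(2,1)(W), (1,1)(W) — all W, so L
(3,2): →(2,2)(W), (1,2)(W) — all W, so L
(3,3): →(2,3)(W), (1,3)(W) — all W, so L
(3,8): →(2,8)(W), (1,8)(W), (3,4)(W) — all W, so L
(4,4): →(3,4)(W), (2,4)(W), (4,0)(W) — all W, so L
(4,5): →(3,5)(W), (2,5)(W), (4,1)(W) — all W, so L
(4,6): →(3,6)(W), (2,6)(W), (4,2)(W) — all W, so L
(4,7): →(3,7)(W), (2,7)(W), (4,3)(W) — all W, so L
(6,0): →(5,0)(W), (4,0)(W) — all W, so L
(6,1): →(5,1)(W), (4,1)(W) — all W, so L
(6,2): →(5,2)(W), (4,2)(W) — all W, so L
(6,3): →(5,3)(W), (4,3)(W) — all W, so L
(6,8): →(5,8)(W), (4,8)(W), (6,4)(W) — all W, so L
Every other cell has at least one move into one of the L cells above, so it is W.
L cells per row: a=0: 5, a=1: 4, a=2: 0, a=3: 5, a=4: 4, a=5: 0, a=6: 5; total 23.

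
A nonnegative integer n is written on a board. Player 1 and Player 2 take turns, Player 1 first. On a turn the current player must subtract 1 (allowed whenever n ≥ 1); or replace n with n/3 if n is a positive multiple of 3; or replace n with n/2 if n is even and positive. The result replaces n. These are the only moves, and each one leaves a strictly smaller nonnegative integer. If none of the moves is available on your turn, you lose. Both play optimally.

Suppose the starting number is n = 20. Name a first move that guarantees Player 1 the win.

Use the standard recursion: the mover loses at a terminal position; elsewhere, the mover wins exactly when some move hands the opponent an L position.
n=0: no move → L
n=1: reaches L-position 0 → W
n=2: only reaches 1(W), which is W → L
n=3: reaches L-position 2 → W
n=4: reaches L-position 2 → W
n=5: only reaches 4(W), which is W → L
n=6: reaches L-position 2 → W
n=7: only reaches 6(W), which is W → L
n=8: reaches L-position 7 → W
n=9: only reaches 3(W), 8(W), all W → L
n=10: reaches L-position 5 → W
n=11: only reaches 10(W), which is W → L
n=12: reaches L-position 11 → W
n=13: only reaches 12(W), which is W → L
n=14: reaches L-position 7 → W
n=15: reaches L-position 5 → W
n=16: only reaches 8(W), 15(W), all W → L
n=17: reaches L-position 16 → W
n=18: reaches L-position 9 → W
n=19: only reaches 18(W), which is W → L
n=20: reaches L-position 19 → W
From 20, the L positions reachable in one move are: 19.

Move to 19.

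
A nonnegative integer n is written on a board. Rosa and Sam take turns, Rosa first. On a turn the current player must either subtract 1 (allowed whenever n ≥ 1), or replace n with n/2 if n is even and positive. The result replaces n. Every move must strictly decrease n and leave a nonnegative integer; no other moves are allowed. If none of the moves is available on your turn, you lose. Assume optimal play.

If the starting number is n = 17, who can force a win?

Sam wins.

Work bottom-up. With no move the player to move loses. Otherwise the position is W if at least one move leads to an L position for the opponent, and L if every move leads to a W.
n=0: no move → L
n=1: can move to 0, which is L ⇒ W
n=2: the only move is to 1(W), a W ⇒ L
n=3: can move to 2, which is L ⇒ W
n=4: can move to 2, which is L ⇒ W
n=5: the only move is to 4(W), a W ⇒ L
n=6: can move to 5, which is L ⇒ W
n=7: the only move is to 6(W), a W ⇒ L
n=8: can move to 7, which is L ⇒ W
n=9: the only move is to 8(W), a W ⇒ L
n=10: can move to 5, which is L ⇒ W
n=11: the only move is to 10(W), a W ⇒ L
n=12: can move to 11, which is L ⇒ W
n=13: the only move is to 12(W), a W ⇒ L
n=14: can move to 7, which is L ⇒ W
n=15: the only move is to 14(W), a W ⇒ L
n=16: can move to 15, which is L ⇒ W
n=17: the only move is to 16(W), a W ⇒ L
The starting position 17 is L: whatever Rosa does, the opponent receives a W position.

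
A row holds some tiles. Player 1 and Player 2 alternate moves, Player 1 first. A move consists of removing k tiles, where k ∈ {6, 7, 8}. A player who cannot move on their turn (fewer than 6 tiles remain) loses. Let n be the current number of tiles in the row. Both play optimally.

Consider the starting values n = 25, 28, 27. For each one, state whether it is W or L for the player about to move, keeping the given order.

Use the standard recursion: the mover loses at a terminal position; elsewhere, the mover wins exactly when some move hands the opponent an L position.
n=0: no move → L
n=1: no move → L
n=2: no move → L
n=3: no move → L
n=4: no move → L
n=5: no move → L
n=6: can move to 0, which is L ⇒ W
n=7: can move to 1, which is L ⇒ W
n=8: can move to 2, which is L ⇒ W
n=9: can move to 3, which is L ⇒ W
n=10: can move to 4, which is L ⇒ W
n=11: can move to 5, which is L ⇒ W
n=12: can move to 5, which is L ⇒ W
n=13: can move to 5, which is L ⇒ W
n=14: moves to 8(W), 7(W), 6(W); every one is W ⇒ L
n=15: moves to 9(W), 8(W), 7(W); every one is W ⇒ L
n=16: moves to 10(W), 9(W), 8(W); every one is W ⇒ L
n=17: moves to 11(W), 10(W), 9(W); every one is W ⇒ L
n=18: moves to 12(W), 11(W), 10(W); every one is W ⇒ L
n=19: moves to 13(W), 12(W), 11(W); every one is W ⇒ L
n=20: can move to 14, which is L ⇒ W
n=21: can move to 15, which is L ⇒ W
n=22: can move to 16, which is L ⇒ W
n=23: can move to 17, which is L ⇒ W
n=24: can move to 18, which is L ⇒ W
n=25: can move to 19, which is L ⇒ W
n=26: can move to 19, which is L ⇒ W
n=27: can move to 19, which is L ⇒ W
n=28: moves to 22(W), 21(W), 20(W); every one is W ⇒ L

25: W, 28: L, 27: W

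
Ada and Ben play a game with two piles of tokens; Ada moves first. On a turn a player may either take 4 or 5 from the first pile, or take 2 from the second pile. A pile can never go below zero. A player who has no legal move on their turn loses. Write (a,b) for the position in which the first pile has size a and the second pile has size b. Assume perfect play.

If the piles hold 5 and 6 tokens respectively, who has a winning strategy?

Ben wins.

Classify positions by backward induction: terminal positions (no move available) are L. From any other position, the mover wins iff some move reaches an L.
No move ever increases a pile, so every position that can arise here has a ≤ 5 and b ≤ 6; it is enough to label the cells with 0 ≤ a ≤ 5 and 0 ≤ b ≤ 6.
Every move lowers a or b (never raises either), so fill the grid row by row in increasing a, and left to right within a row: each cell's successors are then already labelled.
      b=0  b=1  b=2  b=3  b=4  b=5  b=6
a=0:    L    L    W    W    L    L    W
a=1:    L    L    W    W    L    L    W
a=2:    L    L    W    W    L    L    W
a=3:    L    L    W    W    L    L    W
a=4:    W    W    L    L    W    W    L
a=5:    W    W    L    L    W    W    L
Cells with no legal move (terminal, hence L): (0,0), (0,1), (1,0), (1,1), (2,0), (2,1), (3,0), (3,1).
The remaining L cells, each justified by listing all of its moves:
(0,4): only reaches (0,2)(W), which is W → L
(0,5): only reaches (0,3)(W), which is W → L
(1,4): only reaches (1,2)(W), which is W → L
(1,5): only reaches (1,3)(W), which is W → L
(2,4): only reaches (2,2)(W), which is W → L
(2,5): only reaches (2,3)(W), which is W → L
(3,4): only reaches (3,2)(W), which is W → L
(3,5): only reaches (3,3)(W), which is W → L
(4,2): only reaches (0,2)(W), (4,0)(W), all W → L
(4,3): only reaches (0,3)(W), (4,1)(W), all W → L
(4,6): only reaches (0,6)(W), (4,4)(W), all W → L
(5,2): only reaches (1,2)(W), (0,2)(W), (5,0)(W), all W → L
(5,3): only reaches (1,3)(W), (0,3)(W), (5,1)(W), all W → L
(5,6): only reaches (1,6)(W), (0,6)(W), (5,4)(W), all W → L
Every other cell has at least one move into one of the L cells above, so it is W.
Every move from (5,6) reaches a W position, so the mover loses.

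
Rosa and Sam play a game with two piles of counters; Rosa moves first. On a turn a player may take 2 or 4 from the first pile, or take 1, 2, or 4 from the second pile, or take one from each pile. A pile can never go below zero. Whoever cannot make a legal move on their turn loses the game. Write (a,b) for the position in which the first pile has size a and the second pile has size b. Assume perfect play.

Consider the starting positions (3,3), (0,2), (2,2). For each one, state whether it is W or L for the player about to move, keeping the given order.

(3,3): W, (0,2): W, (2,2): L

Label each position W (a win for the player to move) or L (a loss). A position with no legal move is L; any other position is W exactly when some move reaches an L, and L when every move reaches a W.
No move ever increases a pile, so every position that can arise here has a ≤ 3 and b ≤ 3; it is enough to label the cells with 0 ≤ a ≤ 3 and 0 ≤ b ≤ 3.
Every move lowers a or b (never raises either), so fill the grid row by row in increasing a, and left to right within a row: each cell's successors are then already labelled.
      b=0  b=1  b=2  b=3
a=0:    L    W    W    L
a=1:    L    W    W    L
a=2:    W    W    L    W
a=3:    W    L    W    W
Cells with no legal move (terminal, hence L): (0,0), (1,0).
The remaining L cells, each justified by listing all of its moves:
(0,3): L (options (0,2)(W), (0,1)(W) are all W)
(1,3): L (options (1,2)(W), (1,1)(W), (0,2)(W) are all W)
(2,2): L (options (0,2)(W), (2,1)(W), (2,0)(W), (1,1)(W) are all W)
(3,1): L (options (1,1)(W), (3,0)(W), (2,0)(W) are all W)
Every other cell has at least one move into one of the L cells above, so it is W.
(3,3): the move to (1,3) reaches an L cell, so W
(0,2): the move to (0,0) reaches an L cell, so W
(2,2): one of the L cells justified above, so L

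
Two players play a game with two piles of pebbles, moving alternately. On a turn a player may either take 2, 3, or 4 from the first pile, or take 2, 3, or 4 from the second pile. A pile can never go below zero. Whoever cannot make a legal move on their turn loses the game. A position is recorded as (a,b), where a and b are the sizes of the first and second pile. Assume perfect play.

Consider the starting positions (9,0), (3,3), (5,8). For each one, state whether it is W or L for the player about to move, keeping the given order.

(9,0): W, (3,3): L, (5,8): W

Compute win/loss labels from the base case upward. A position with no move is L. Any other position is W if it can reach an L in one move, else L.
No move ever increases a pile, so every position that can arise here has a ≤ 9 and b ≤ 8; it is enough to label the cells with 0 ≤ a ≤ 9 and 0 ≤ b ≤ 8.
Every move lowers a or b (never raises either), so fill the grid row by row in increasing a, and left to right within a row: each cell's successors are then already labelled.
      b=0  b=1  b=2  b=3  b=4  b=5  b=6  b=7  b=8
a=0:    L    L    W    W    W    W    L    L    W
a=1:    L    L    W    W    W    W    L    L    W
a=2:    W    W    L    L    W    W    W    W    L
a=3:    W    W    L    L    W    W    W    W    L
a=4:    W    W    W    W    L    L    W    W    W
a=5:    W    W    W    W    L    L    W    W    W
a=6:    L    L    W    W    W    W    L    L    W
a=7:    L    L    W    W    W    W    L    L    W
a=8:    W    W    L    L    W    W    W    W    L
a=9:    W    W    L    L    W    W    W    W    L
Cells with no legal move (terminal, hence L): (0,0), (0,1), (1,0), (1,1).
The remaining L cells, each justified by listing all of its moves:
(0,6): →(0,4)(W), (0,3)(W), (0,2)(W) — all W, so L
(0,7): →(0,5)(W), (0,4)(W), (0,3)(W) — all W, so L
(1,6): →(1,4)(W), (1,3)(W), (1,2)(W) — all W, so L
(1,7): →(1,5)(W), (1,4)(W), (1,3)(W) — all W, so L
(2,2): →(0,2)(W), (2,0)(W) — all W, so L
(2,3): →(0,3)(W), (2,1)(W), (2,0)(W) — all W, so L
(2,8): →(0,8)(W), (2,6)(W), (2,5)(W), (2,4)(W) — all W, so L
(3,2): →(1,2)(W), (0,2)(W), (3,0)(W) — all W, so L
(3,3): →(1,3)(W), (0,3)(W), (3,1)(W), (3,0)(W) — all W, so L
(3,8): →(1,8)(W), (0,8)(W), (3,6)(W), (3,5)(W), (3,4)(W) — all W, so L
(4,4): →(2,4)(W), (1,4)(W), (0,4)(W), (4,2)(W), (4,1)(W), (4,0)(W) — all W, so L
(4,5): →(2,5)(W), (1,5)(W), (0,5)(W), (4,3)(W), (4,2)(W), (4,1)(W) — all W, so L
(5,4): →(3,4)(W), (2,4)(W), (1,4)(W), (5,2)(W), (5,1)(W), (5,0)(W) — all W, so L
(5,5): →(3,5)(W), (2,5)(W), (1,5)(W), (5,3)(W), (5,2)(W), (5,1)(W) — all W, so L
(6,0): →(4,0)(W), (3,0)(W), (2,0)(W) — all W, so L
(6,1): →(4,1)(W), (3,1)(W), (2,1)(W) — all W, so L
(6,6): →(4,6)(W), (3,6)(W), (2,6)(W), (6,4)(W), (6,3)(W), (6,2)(W) — all W, so L
(6,7): →(4,7)(W), (3,7)(W), (2,7)(W), (6,5)(W), (6,4)(W), (6,3)(W) — all W, so L
(7,0): →(5,0)(W), (4,0)(W), (3,0)(W) — all W, so L
(7,1): →(5,1)(W), (4,1)(W), (3,1)(W) — all W, so L
(7,6): →(5,6)(W), (4,6)(W), (3,6)(W), (7,4)(W), (7,3)(W), (7,2)(W) — all W, so L
(7,7): →(5,7)(W), (4,7)(W), (3,7)(W), (7,5)(W), (7,4)(W), (7,3)(W) — all W, so L
(8,2): →(6,2)(W), (5,2)(W), (4,2)(W), (8,0)(W) — all W, so L
(8,3): →(6,3)(W), (5,3)(W), (4,3)(W), (8,1)(W), (8,0)(W) — all W, so L
(8,8): →(6,8)(W), (5,8)(W), (4,8)(W), (8,6)(W), (8,5)(W), (8,4)(W) — all W, so L
(9,2): →(7,2)(W), (6,2)(W), (5,2)(W), (9,0)(W) — all W, so L
(9,3): →(7,3)(W), (6,3)(W), (5,3)(W), (9,1)(W), (9,0)(W) — all W, so L
(9,8): →(7,8)(W), (6,8)(W), (5,8)(W), (9,6)(W), (9,5)(W), (9,4)(W) — all W, so L
Every other cell has at least one move into one of the L cells above, so it is W.
(9,0): the move to (7,0) reaches an L cell, so W
(3,3): one of the L cells justified above, so L
(5,8): the move to (3,8) reaches an L cell, so W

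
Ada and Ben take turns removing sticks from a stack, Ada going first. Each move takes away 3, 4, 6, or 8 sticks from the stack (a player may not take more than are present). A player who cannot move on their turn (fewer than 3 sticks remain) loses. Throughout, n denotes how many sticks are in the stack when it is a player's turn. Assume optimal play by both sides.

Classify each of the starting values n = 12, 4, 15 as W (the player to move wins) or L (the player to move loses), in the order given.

12: L, 4: W, 15: W

Label each position W (a win for the player to move) or L (a loss). A position with no legal move is L; any other position is W exactly when some move reaches an L, and L when every move reaches a W.
n=0: no move → L
n=1: no move → L
n=2: no move → L
n=3: can move to 0, which is L ⇒ W
n=4: can move to 1, which is L ⇒ W
n=5: can move to 2, which is L ⇒ W
n=6: can move to 2, which is L ⇒ W
n=7: can move to 1, which is L ⇒ W
n=8: can move to 2, which is L ⇒ W
n=9: can move to 1, which is L ⇒ W
n=10: can move to 2, which is L ⇒ W
n=11: moves to 8(W), 7(W), 5(W), 3(W); every one is W ⇒ L
n=12: moves to 9(W), 8(W), 6(W), 4(W); every one is W ⇒ L
n=13: moves to 10(W), 9(W), 7(W), 5(W); every one is W ⇒ L
n=14: can move to 11, which is L ⇒ W
n=15: can move to 12, which is L ⇒ W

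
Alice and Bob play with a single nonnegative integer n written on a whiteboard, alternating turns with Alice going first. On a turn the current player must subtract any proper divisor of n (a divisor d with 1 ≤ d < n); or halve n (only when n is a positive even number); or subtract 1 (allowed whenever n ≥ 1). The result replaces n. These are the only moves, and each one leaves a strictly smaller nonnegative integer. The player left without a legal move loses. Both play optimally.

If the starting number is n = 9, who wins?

Work bottom-up. With no move the player to move loses. Otherwise the position is W if at least one move leads to an L position for the opponent, and L if every move leads to a W.
n=0: no move → L
n=1: →0(L), so W
n=2: →1(W) only, which is W, so L
n=3: →2(L), so W
n=4: →2(L), so W
n=5: →4(W) only, which is W, so L
n=6: →5(L), so W
n=7: →6(W) only, which is W, so L
n=8: →7(L), so W
n=9: →6(W), 8(W) — all W, so L
The starting position 9 is L: whatever Alice does, the opponent receives a W position.

Bob wins.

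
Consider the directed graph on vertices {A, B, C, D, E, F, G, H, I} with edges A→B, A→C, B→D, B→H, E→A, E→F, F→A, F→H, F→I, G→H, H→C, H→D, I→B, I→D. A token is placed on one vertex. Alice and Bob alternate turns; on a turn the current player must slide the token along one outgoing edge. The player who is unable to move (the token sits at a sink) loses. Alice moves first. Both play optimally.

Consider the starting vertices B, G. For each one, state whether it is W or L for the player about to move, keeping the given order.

Build the W/L table. Terminal = L. A non-terminal position is W if it has a move to some L; otherwise it is L.
Every edge goes from a vertex to one that appears earlier in the order D, C, H, B, I, A, F, G, E, so processing vertices in that order labels each vertex after all of its successors.
D: no outgoing edge → L
C: no outgoing edge → L
H: can move to C, which is L ⇒ W
B: can move to D, which is L ⇒ W
I: can move to D, which is L ⇒ W
A: can move to C, which is L ⇒ W
F: moves to A(W), I(W), H(W); every one is W ⇒ L
G: the only move is to H(W), a W ⇒ L
E: can move to F, which is L ⇒ W

B: W, G: L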